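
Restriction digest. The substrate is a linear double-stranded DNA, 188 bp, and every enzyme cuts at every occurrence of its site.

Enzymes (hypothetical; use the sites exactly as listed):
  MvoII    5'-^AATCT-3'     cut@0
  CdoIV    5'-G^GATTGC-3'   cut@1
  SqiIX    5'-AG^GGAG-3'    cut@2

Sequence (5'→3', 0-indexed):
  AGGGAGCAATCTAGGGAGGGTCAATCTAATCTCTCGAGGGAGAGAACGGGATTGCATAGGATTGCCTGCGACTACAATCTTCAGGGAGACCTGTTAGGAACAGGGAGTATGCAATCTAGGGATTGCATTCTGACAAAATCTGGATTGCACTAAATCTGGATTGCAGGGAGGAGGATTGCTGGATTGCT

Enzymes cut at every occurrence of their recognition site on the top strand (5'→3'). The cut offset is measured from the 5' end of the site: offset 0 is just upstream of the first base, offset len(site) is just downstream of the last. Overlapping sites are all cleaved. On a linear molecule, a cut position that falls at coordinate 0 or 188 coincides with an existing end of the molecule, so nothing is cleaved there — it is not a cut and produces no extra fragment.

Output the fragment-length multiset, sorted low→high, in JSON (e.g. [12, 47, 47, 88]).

[2,5,5,6,6,7,7,7,8,8,8,8,9,9,10,10,11,11,16,16,19]

Site scan:
  MvoII AATCT/0: at [7, 22, 27, 75, 112, 136, 152] ⇒ [7, 22, 27, 75, 112, 136, 152]
  CdoIV GGATTGC/1: at [48, 58, 119, 141, 157, 172, 180] ⇒ [49, 59, 120, 142, 158, 173, 181]
  SqiIX AGGGAG/2: at [0, 12, 36, 82, 101, 164] ⇒ [2, 14, 38, 84, 103, 166]

Pooled cuts: [2, 7, 14, 22, 27, 38, 49, 59, 75, 84, 103, 112, 120, 136, 142, 152, 158, 166, 173, 181]

Fragment lengths:
  [0,2): 2 bp
  [2,7): 5 bp
  [7,14): 7 bp
  [14,22): 8 bp
  [22,27): 5 bp
  [27,38): 11 bp
  [38,49): 11 bp
  [49,59): 10 bp
  [59,75): 16 bp
  [75,84): 9 bp
  [84,103): 19 bp
  [103,112): 9 bp
  [112,120): 8 bp
  [120,136): 16 bp
  [136,142): 6 bp
  [142,152): 10 bp
  [152,158): 6 bp
  [158,166): 8 bp
  [166,173): 7 bp
  [173,181): 8 bp
  [181,188): 7 bp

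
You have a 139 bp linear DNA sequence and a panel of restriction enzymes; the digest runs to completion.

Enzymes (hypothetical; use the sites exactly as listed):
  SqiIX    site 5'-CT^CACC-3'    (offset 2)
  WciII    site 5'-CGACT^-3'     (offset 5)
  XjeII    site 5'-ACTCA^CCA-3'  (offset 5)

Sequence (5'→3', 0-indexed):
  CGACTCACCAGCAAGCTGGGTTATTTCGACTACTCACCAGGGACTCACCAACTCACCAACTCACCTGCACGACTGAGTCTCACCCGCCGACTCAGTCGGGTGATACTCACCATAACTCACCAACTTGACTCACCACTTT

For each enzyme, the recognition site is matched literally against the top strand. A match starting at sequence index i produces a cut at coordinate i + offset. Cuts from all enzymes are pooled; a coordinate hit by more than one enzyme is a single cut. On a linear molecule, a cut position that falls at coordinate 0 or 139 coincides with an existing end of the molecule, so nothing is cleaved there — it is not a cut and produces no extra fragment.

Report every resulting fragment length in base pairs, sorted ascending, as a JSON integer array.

Site scan:
  SqiIX (CTCACC, off=2): starts [3, 32, 43, 51, 59, 78, 105, 115, 128] → cuts [5, 34, 45, 53, 61, 80, 107, 117, 130]
  WciII (CGACT, off=5): starts [0, 26, 69, 87] → cuts [5, 31, 74, 92]
  XjeII (ACTCACCA, off=5): starts [2, 31, 42, 50, 104, 114, 127] → cuts [7, 36, 47, 55, 109, 119, 132]

All cut coordinates (distinct, sorted): [5, 7, 31, 34, 36, 45, 47, 53, 55, 61, 74, 80, 92, 107, 109, 117, 119, 130, 132]

Fragments:
  [0,5): 5 bp
  [5,7): 2 bp
  [7,31): 24 bp
  [31,34): 3 bp
  [34,36): 2 bp
  [36,45): 9 bp
  [45,47): 2 bp
  [47,53): 6 bp
  [53,55): 2 bp
  [55,61): 6 bp
  [61,74): 13 bp
  [74,80): 6 bp
  [80,92): 12 bp
  [92,107): 15 bp
  [107,109): 2 bp
  [109,117): 8 bp
  [117,119): 2 bp
  [119,130): 11 bp
  [130,132): 2 bp
  [132,139): 7 bp

[2,2,2,2,2,2,2,3,5,6,6,6,7,8,9,11,12,13,15,24]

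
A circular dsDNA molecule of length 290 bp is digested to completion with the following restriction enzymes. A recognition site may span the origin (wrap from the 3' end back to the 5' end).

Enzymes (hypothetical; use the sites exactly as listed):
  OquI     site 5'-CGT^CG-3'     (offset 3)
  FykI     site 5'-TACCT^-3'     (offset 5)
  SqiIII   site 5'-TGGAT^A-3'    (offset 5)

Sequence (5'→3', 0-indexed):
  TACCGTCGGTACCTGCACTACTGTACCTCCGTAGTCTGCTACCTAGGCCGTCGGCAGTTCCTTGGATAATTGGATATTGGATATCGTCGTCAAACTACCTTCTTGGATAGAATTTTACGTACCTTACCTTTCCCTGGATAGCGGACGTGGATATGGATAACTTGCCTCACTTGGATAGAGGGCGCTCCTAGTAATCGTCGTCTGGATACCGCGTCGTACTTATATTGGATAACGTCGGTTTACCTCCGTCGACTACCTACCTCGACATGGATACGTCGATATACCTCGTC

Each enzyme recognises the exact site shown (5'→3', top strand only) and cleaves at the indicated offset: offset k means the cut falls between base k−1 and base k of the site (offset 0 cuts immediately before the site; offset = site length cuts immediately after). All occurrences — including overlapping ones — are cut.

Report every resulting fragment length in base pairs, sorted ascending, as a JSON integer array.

[4,4,4,5,5,5,6,7,7,7,8,8,8,9,9,10,10,10,10,10,13,13,14,16,16,16,16,18,22]

Per-enzyme occurrences:
  OquI (CGTCG, off=3): starts [3, 48, 84, 195, 211, 232, 246, 273] → cuts [6, 51, 87, 198, 214, 235, 249, 276]
  FykI (TACCT, off=5): starts [9, 23, 39, 95, 119, 124, 240, 253, 257, 281] → cuts [14, 28, 44, 100, 124, 129, 245, 258, 262, 286]
  SqiIII (TGGATA, off=5): starts [62, 70, 77, 103, 134, 147, 153, 171, 202, 225, 267] → cuts [67, 75, 82, 108, 139, 152, 158, 176, 207, 230, 272]

All cut coordinates (distinct, sorted): [6, 14, 28, 44, 51, 67, 75, 82, 87, 100, 108, 124, 129, 139, 152, 158, 176, 198, 207, 214, 230, 235, 245, 249, 258, 262, 272, 276, 286]

Fragments:
  6→14: 8 bp
  14→28: 14 bp
  28→44: 16 bp
  44→51: 7 bp
  51→67: 16 bp
  67→75: 8 bp
  75→82: 7 bp
  82→87: 5 bp
  87→100: 13 bp
  100→108: 8 bp
  108→124: 16 bp
  124→129: 5 bp
  129→139: 10 bp
  139→152: 13 bp
  152→158: 6 bp
  158→176: 18 bp
  176→198: 22 bp
  198→207: 9 bp
  207→214: 7 bp
  214→230: 16 bp
  230→235: 5 bp
  235→245: 10 bp
  245→249: 4 bp
  249→258: 9 bp
  258→262: 4 bp
  262→272: 10 bp
  272→276: 4 bp
  276→286: 10 bp
  286→6 (wrap): 290-286+6 = 10 bp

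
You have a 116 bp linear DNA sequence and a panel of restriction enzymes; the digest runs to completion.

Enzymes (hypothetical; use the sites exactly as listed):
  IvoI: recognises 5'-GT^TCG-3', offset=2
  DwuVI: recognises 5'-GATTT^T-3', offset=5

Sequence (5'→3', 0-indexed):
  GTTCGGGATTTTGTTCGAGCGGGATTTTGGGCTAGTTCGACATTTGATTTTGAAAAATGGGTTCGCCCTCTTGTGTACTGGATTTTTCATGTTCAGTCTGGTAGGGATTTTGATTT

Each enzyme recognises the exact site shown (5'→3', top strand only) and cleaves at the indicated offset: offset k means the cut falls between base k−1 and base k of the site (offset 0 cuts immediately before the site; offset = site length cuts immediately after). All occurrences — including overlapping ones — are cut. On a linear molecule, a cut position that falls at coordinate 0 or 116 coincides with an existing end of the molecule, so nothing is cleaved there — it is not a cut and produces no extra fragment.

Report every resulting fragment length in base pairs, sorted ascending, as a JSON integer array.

[2,3,6,9,9,12,13,14,23,25]

Scan for sites:
  IvoI GTTCG/2: at [0, 12, 34, 60] ⇒ [2, 14, 36, 62]
  DwuVI GATTTT/5: at [6, 22, 45, 80, 105] ⇒ [11, 27, 50, 85, 110]

All cut coordinates (distinct, sorted): [2, 11, 14, 27, 36, 50, 62, 85, 110]

Fragments:
  [0,2): 2 bp
  [2,11): 9 bp
  [11,14): 3 bp
  [14,27): 13 bp
  [27,36): 9 bp
  [36,50): 14 bp
  [50,62): 12 bp
  [62,85): 23 bp
  [85,110): 25 bp
  [110,116): 6 bp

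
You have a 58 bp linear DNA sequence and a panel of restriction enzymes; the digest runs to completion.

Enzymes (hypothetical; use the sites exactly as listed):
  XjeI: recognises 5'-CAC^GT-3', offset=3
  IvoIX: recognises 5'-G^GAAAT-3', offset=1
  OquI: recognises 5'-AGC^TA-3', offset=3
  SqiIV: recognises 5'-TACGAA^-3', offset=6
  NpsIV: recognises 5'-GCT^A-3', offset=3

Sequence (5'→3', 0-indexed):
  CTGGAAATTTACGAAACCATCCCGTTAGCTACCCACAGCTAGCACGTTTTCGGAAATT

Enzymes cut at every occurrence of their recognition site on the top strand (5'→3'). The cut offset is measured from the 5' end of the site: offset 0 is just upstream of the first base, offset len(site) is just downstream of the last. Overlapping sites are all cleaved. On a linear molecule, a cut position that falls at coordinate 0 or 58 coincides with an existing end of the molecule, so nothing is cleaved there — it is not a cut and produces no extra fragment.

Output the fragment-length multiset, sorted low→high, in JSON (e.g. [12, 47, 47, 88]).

[1,1,3,5,6,7,9,12,14]

Per-enzyme occurrences:
  XjeI (CACGT, off=3): starts [42] → cuts [45]
  IvoIX (GGAAAT, off=1): starts [2, 51] → cuts [3, 52]
  OquI (AGCTA, off=3): starts [26, 36] → cuts [29, 39]
  SqiIV (TACGAA, off=6): starts [9] → cuts [15]
  NpsIV (GCTA, off=3): starts [27, 37] → cuts [30, 40]

Pooled cuts: [3, 15, 29, 30, 39, 40, 45, 52]

Fragments:
  [0,3): 3 bp
  [3,15): 12 bp
  [15,29): 14 bp
  [29,30): 1 bp
  [30,39): 9 bp
  [39,40): 1 bp
  [40,45): 5 bp
  [45,52): 7 bp
  [52,58): 6 bp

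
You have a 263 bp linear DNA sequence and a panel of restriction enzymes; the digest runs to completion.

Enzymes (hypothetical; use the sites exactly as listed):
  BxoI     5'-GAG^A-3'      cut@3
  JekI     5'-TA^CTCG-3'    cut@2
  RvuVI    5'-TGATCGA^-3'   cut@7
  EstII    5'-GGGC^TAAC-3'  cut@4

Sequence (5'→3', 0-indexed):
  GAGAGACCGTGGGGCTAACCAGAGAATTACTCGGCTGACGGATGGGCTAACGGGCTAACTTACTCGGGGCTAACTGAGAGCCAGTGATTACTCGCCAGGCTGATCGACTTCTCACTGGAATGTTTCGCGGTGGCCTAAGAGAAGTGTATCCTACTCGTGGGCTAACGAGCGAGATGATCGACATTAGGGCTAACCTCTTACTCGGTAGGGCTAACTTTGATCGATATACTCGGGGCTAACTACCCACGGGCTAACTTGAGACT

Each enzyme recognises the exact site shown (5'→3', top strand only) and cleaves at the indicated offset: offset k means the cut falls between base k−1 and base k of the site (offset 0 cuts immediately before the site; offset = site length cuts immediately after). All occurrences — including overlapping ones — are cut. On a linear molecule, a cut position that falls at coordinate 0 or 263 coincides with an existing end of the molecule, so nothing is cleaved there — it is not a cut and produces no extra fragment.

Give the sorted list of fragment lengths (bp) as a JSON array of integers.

[2,3,3,4,5,7,8,8,8,8,8,9,9,9,9,10,10,11,11,12,12,13,15,17,18,34]

Per-enzyme occurrences:
  BxoI GAGA/3: at [0, 2, 21, 75, 138, 170, 257] ⇒ [3, 5, 24, 78, 141, 173, 260]
  JekI TACTCG/2: at [27, 60, 88, 151, 198, 226] ⇒ [29, 62, 90, 153, 200, 228]
  RvuVI TGATCGA/7: at [100, 174, 217] ⇒ [107, 181, 224]
  EstII GGGCTAAC/4: at [11, 43, 51, 66, 158, 186, 207, 232, 247] ⇒ [15, 47, 55, 70, 162, 190, 211, 236, 251]

Pooled cuts: [3, 5, 15, 24, 29, 47, 55, 62, 70, 78, 90, 107, 141, 153, 162, 173, 181, 190, 200, 211, 224, 228, 236, 251, 260]

Fragments:
  [0,3): 3 bp
  [3,5): 2 bp
  [5,15): 10 bp
  [15,24): 9 bp
  [24,29): 5 bp
  [29,47): 18 bp
  [47,55): 8 bp
  [55,62): 7 bp
  [62,70): 8 bp
  [70,78): 8 bp
  [78,90): 12 bp
  [90,107): 17 bp
  [107,141): 34 bp
  [141,153): 12 bp
  [153,162): 9 bp
  [162,173): 11 bp
  [173,181): 8 bp
  [181,190): 9 bp
  [190,200): 10 bp
  [200,211): 11 bp
  [211,224): 13 bp
  [224,228): 4 bp
  [228,236): 8 bp
  [236,251): 15 bp
  [251,260): 9 bp
  [260,263): 3 bp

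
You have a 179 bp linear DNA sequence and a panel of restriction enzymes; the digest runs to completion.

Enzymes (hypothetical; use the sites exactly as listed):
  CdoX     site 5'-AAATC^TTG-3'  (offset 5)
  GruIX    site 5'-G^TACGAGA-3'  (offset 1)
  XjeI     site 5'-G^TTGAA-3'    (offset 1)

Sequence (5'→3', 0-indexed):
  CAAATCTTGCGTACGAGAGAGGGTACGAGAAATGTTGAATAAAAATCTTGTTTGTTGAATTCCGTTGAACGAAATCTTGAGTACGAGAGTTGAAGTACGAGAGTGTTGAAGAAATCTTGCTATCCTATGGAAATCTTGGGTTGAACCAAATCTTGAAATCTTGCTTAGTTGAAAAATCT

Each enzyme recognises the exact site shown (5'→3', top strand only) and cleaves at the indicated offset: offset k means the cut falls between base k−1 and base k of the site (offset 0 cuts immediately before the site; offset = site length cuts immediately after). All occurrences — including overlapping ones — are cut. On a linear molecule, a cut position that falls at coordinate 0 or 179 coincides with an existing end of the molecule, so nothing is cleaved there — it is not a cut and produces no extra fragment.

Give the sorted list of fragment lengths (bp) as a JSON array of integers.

[5,5,5,6,6,7,8,8,8,10,10,11,11,11,12,12,12,13,19]

Site scan:
  CdoX (AAATCTTG, off=5): starts [1, 42, 71, 111, 130, 147, 155] → cuts [6, 47, 76, 116, 135, 152, 160]
  GruIX (GTACGAGA, off=1): starts [10, 22, 80, 94] → cuts [11, 23, 81, 95]
  XjeI (GTTGAA, off=1): starts [33, 53, 63, 88, 104, 139, 167] → cuts [34, 54, 64, 89, 105, 140, 168]

All cut coordinates (distinct, sorted): [6, 11, 23, 34, 47, 54, 64, 76, 81, 89, 95, 105, 116, 135, 140, 152, 160, 168]

Fragment lengths:
  [0,6): 6 bp
  [6,11): 5 bp
  [11,23): 12 bp
  [23,34): 11 bp
  [34,47): 13 bp
  [47,54): 7 bp
  [54,64): 10 bp
  [64,76): 12 bp
  [76,81): 5 bp
  [81,89): 8 bp
  [89,95): 6 bp
  [95,105): 10 bp
  [105,116): 11 bp
  [116,135): 19 bp
  [135,140): 5 bp
  [140,152): 12 bp
  [152,160): 8 bp
  [160,168): 8 bp
  [168,179): 11 bp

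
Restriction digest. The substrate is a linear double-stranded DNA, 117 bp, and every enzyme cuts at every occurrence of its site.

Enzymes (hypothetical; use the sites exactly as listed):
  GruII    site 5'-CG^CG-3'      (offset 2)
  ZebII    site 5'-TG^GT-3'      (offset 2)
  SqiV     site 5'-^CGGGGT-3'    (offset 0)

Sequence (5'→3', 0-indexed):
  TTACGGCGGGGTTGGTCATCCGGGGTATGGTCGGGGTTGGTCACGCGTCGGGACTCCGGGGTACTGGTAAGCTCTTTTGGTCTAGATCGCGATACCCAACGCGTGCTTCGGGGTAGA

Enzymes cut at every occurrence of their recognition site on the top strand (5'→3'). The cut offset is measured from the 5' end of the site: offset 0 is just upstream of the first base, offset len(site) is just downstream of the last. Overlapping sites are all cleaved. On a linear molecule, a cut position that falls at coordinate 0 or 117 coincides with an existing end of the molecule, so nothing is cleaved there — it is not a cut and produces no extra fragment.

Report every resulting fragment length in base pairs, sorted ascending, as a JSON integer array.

Scan for sites:
  GruII (CGCG, off=2): starts [43, 87, 99] → cuts [45, 89, 101]
  ZebII (TGGT, off=2): starts [12, 27, 37, 64, 77] → cuts [14, 29, 39, 66, 79]
  SqiV (CGGGGT, off=0): starts [6, 20, 31, 56, 108] → cuts [6, 20, 31, 56, 108]

Pooled cuts: [6, 14, 20, 29, 31, 39, 45, 56, 66, 79, 89, 101, 108]

Fragment lengths:
  [0,6): 6 bp
  [6,14): 8 bp
  [14,20): 6 bp
  [20,29): 9 bp
  [29,31): 2 bp
  [31,39): 8 bp
  [39,45): 6 bp
  [45,56): 11 bp
  [56,66): 10 bp
  [66,79): 13 bp
  [79,89): 10 bp
  [89,101): 12 bp
  [101,108): 7 bp
  [108,117): 9 bp

[2,6,6,6,7,8,8,9,9,10,10,11,12,13]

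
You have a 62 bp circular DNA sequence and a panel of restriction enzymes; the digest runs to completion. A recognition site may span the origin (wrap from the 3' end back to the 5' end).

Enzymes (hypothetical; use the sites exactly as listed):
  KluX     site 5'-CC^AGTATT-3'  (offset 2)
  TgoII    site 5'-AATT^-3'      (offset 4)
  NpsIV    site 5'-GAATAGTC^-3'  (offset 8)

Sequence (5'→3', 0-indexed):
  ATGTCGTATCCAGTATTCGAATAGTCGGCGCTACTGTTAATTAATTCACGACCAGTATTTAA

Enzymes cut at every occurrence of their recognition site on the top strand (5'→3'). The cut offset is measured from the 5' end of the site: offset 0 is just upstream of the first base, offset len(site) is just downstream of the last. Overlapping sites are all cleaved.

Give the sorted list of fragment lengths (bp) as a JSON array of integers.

[4,7,15,16,20]

Per-enzyme occurrences:
  KluX CCAGTATT/2: at [9, 51] ⇒ [11, 53]
  TgoII AATT/4: at [38, 42] ⇒ [42, 46]
  NpsIV GAATAGTC/8: at [18] ⇒ [26]

All cut coordinates (distinct, sorted): [11, 26, 42, 46, 53]

Fragments:
  11→26: 15 bp
  26→42: 16 bp
  42→46: 4 bp
  46→53: 7 bp
  53→11 (wrap): 62-53+11 = 20 bp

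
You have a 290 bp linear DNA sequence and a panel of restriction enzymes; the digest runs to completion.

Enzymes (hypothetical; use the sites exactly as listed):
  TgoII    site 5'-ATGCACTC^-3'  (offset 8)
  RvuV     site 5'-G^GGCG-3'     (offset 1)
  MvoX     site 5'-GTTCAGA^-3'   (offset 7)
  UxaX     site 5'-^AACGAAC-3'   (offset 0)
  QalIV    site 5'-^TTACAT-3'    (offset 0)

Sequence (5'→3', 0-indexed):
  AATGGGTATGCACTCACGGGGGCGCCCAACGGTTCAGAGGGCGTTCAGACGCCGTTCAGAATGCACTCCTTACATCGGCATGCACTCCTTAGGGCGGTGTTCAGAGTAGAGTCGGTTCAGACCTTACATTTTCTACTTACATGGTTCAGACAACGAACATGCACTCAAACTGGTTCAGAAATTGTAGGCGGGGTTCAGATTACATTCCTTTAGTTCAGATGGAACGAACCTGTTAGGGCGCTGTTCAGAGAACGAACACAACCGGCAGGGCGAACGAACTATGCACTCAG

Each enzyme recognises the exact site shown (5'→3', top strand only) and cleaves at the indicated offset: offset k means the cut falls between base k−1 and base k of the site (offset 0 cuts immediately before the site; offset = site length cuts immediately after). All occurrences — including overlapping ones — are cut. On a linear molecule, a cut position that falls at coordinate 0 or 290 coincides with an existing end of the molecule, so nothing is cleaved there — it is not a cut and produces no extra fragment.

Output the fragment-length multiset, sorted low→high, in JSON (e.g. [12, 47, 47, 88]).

[1,1,1,1,2,2,3,4,5,5,8,10,11,13,13,13,13,14,14,15,15,16,16,18,18,18,20,20]

Site scan:
  TgoII (ATGCACTC, off=8): starts [7, 60, 79, 158, 280] → cuts [15, 68, 87, 166, 288]
  RvuV (GGGCG, off=1): starts [19, 38, 91, 235, 267] → cuts [20, 39, 92, 236, 268]
  MvoX (GTTCAGA, off=7): starts [31, 42, 53, 98, 114, 143, 172, 192, 212, 242] → cuts [38, 49, 60, 105, 121, 150, 179, 199, 219, 249]
  UxaX (AACGAAC, off=0): starts [151, 222, 250, 272] → cuts [151, 222, 250, 272]
  QalIV (TTACAT, off=0): starts [69, 123, 136, 199] → cuts [69, 123, 136, 199]

Pooled cuts: [15, 20, 38, 39, 49, 60, 68, 69, 87, 92, 105, 121, 123, 136, 150, 151, 166, 179, 199, 219, 222, 236, 249, 250, 268, 272, 288]

Fragment lengths:
  [0,15): 15 bp
  [15,20): 5 bp
  [20,38): 18 bp
  [38,39): 1 bp
  [39,49): 10 bp
  [49,60): 11 bp
  [60,68): 8 bp
  [68,69): 1 bp
  [69,87): 18 bp
  [87,92): 5 bp
  [92,105): 13 bp
  [105,121): 16 bp
  [121,123): 2 bp
  [123,136): 13 bp
  [136,150): 14 bp
  [150,151): 1 bp
  [151,166): 15 bp
  [166,179): 13 bp
  [179,199): 20 bp
  [199,219): 20 bp
  [219,222): 3 bp
  [222,236): 14 bp
  [236,249): 13 bp
  [249,250): 1 bp
  [250,268): 18 bp
  [268,272): 4 bp
  [272,288): 16 bp
  [288,290): 2 bp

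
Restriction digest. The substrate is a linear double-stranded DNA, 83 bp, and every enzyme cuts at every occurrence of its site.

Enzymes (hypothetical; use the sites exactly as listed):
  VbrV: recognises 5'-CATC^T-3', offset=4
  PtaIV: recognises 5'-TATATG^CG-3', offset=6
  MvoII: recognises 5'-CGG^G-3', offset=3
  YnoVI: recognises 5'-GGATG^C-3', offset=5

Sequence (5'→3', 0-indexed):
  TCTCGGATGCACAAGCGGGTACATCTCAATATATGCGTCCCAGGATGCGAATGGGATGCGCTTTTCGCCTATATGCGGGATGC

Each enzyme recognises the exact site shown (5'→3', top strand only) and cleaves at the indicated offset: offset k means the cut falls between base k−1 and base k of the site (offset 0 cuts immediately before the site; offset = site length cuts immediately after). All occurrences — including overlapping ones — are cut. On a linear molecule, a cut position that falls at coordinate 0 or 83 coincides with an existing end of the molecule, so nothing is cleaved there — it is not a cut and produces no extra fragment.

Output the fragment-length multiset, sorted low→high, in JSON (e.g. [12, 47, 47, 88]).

Per-enzyme occurrences:
  VbrV CATCT/4: at [21] ⇒ [25]
  PtaIV TATATGCG/6: at [29, 69] ⇒ [35, 75]
  MvoII CGGG/3: at [15, 75] ⇒ [18, 78]
  YnoVI GGATGC/5: at [4, 42, 53, 77] ⇒ [9, 47, 58, 82]

All cut coordinates (distinct, sorted): [9, 18, 25, 35, 47, 58, 75, 78, 82]

Fragment lengths:
  [0,9): 9 bp
  [9,18): 9 bp
  [18,25): 7 bp
  [25,35): 10 bp
  [35,47): 12 bp
  [47,58): 11 bp
  [58,75): 17 bp
  [75,78): 3 bp
  [78,82): 4 bp
  [82,83): 1 bp

[1,3,4,7,9,9,10,11,12,17]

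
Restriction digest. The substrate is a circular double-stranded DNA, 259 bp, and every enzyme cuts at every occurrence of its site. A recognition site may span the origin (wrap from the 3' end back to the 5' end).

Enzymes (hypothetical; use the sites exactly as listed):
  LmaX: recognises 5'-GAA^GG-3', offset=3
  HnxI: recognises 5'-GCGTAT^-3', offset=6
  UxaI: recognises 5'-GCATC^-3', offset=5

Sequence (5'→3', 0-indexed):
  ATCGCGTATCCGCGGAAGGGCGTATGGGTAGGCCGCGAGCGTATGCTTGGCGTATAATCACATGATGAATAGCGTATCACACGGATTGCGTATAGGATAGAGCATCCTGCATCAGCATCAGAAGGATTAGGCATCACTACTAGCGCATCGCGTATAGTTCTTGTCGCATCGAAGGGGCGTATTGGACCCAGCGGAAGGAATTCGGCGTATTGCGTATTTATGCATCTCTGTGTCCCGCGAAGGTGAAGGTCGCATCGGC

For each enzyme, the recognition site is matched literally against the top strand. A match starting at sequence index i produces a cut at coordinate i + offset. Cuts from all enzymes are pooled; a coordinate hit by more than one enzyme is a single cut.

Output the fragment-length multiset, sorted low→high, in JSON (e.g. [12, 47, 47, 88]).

Scan for sites:
  LmaX (GAAGG, off=3): starts [14, 120, 170, 193, 238, 244] → cuts [17, 123, 173, 196, 241, 247]
  HnxI (GCGTAT, off=6): starts [3, 19, 38, 49, 71, 87, 149, 176, 204, 211] → cuts [9, 25, 44, 55, 77, 93, 155, 182, 210, 217]
  UxaI (GCATC, off=5): starts [101, 108, 114, 130, 144, 165, 221, 251, 257] → cuts [3, 106, 113, 119, 135, 149, 170, 226, 256]

Pooled cuts: [3, 9, 17, 25, 44, 55, 77, 93, 106, 113, 119, 123, 135, 149, 155, 170, 173, 182, 196, 210, 217, 226, 241, 247, 256]

Fragment lengths:
  3→9: 6 bp
  9→17: 8 bp
  17→25: 8 bp
  25→44: 19 bp
  44→55: 11 bp
  55→77: 22 bp
  77→93: 16 bp
  93→106: 13 bp
  106→113: 7 bp
  113→119: 6 bp
  119→123: 4 bp
  123→135: 12 bp
  135→149: 14 bp
  149→155: 6 bp
  155→170: 15 bp
  170→173: 3 bp
  173→182: 9 bp
  182→196: 14 bp
  196→210: 14 bp
  210→217: 7 bp
  217→226: 9 bp
  226→241: 15 bp
  241→247: 6 bp
  247→256: 9 bp
  256→3 (wrap): 259-256+3 = 6 bp

[3,4,6,6,6,6,6,7,7,8,8,9,9,9,11,12,13,14,14,14,15,15,16,19,22]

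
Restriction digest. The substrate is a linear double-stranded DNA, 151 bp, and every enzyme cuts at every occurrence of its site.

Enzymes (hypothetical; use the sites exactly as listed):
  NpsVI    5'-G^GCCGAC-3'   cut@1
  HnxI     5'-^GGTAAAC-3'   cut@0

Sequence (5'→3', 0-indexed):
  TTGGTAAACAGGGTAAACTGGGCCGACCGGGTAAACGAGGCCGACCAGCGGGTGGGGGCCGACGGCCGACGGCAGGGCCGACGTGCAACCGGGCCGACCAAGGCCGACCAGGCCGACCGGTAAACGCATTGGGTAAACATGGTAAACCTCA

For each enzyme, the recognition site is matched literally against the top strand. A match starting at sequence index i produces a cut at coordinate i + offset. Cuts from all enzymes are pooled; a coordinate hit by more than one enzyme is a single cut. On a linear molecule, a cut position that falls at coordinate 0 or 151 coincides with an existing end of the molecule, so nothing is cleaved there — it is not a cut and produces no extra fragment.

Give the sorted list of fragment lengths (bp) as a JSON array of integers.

Scan for sites:
  NpsVI (GGCCGAC, off=1): starts [20, 38, 56, 63, 75, 91, 101, 110] → cuts [21, 39, 57, 64, 76, 92, 102, 111]
  HnxI (GGTAAAC, off=0): starts [2, 11, 29, 118, 131, 140] → cuts [2, 11, 29, 118, 131, 140]

All cut coordinates (distinct, sorted): [2, 11, 21, 29, 39, 57, 64, 76, 92, 102, 111, 118, 131, 140]

Fragments:
  [0,2): 2 bp
  [2,11): 9 bp
  [11,21): 10 bp
  [21,29): 8 bp
  [29,39): 10 bp
  [39,57): 18 bp
  [57,64): 7 bp
  [64,76): 12 bp
  [76,92): 16 bp
  [92,102): 10 bp
  [102,111): 9 bp
  [111,118): 7 bp
  [118,131): 13 bp
  [131,140): 9 bp
  [140,151): 11 bp

[2,7,7,8,9,9,9,10,10,10,11,12,13,16,18]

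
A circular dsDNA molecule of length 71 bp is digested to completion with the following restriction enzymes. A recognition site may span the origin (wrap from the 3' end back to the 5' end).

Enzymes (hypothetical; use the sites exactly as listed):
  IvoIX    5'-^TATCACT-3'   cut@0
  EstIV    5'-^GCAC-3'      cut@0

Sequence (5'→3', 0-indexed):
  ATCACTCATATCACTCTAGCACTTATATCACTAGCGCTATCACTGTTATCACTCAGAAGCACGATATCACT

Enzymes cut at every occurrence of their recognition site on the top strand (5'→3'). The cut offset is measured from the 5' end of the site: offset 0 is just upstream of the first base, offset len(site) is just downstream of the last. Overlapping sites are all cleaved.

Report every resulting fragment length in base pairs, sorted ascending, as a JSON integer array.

Per-enzyme occurrences:
  IvoIX (TATCACT, off=0): starts [8, 25, 37, 46, 64, 70] → cuts [8, 25, 37, 46, 64, 70]
  EstIV (GCAC, off=0): starts [18, 58] → cuts [18, 58]

Pooled cuts: [8, 18, 25, 37, 46, 58, 64, 70]

Fragment lengths:
  8→18: 10 bp
  18→25: 7 bp
  25→37: 12 bp
  37→46: 9 bp
  46→58: 12 bp
  58→64: 6 bp
  64→70: 6 bp
  70→8 (wrap): 71-70+8 = 9 bp

[6,6,7,9,9,10,12,12]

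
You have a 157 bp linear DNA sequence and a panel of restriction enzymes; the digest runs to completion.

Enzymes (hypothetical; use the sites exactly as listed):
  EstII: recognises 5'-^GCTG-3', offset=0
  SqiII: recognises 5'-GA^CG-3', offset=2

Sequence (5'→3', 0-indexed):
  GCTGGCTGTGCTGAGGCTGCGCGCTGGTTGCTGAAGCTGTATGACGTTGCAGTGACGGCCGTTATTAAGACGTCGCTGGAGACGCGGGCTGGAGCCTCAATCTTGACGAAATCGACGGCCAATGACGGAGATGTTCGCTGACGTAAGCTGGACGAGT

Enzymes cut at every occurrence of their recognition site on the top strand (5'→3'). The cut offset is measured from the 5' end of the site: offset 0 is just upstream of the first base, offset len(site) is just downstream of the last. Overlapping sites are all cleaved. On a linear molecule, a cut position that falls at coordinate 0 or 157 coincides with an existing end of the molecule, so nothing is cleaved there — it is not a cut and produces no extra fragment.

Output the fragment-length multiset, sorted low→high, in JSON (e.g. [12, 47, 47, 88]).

Site scan:
  EstII GCTG/0: at [0, 4, 9, 15, 22, 29, 35, 74, 87, 136, 146] ⇒ [4, 9, 15, 22, 29, 35, 74, 87, 136, 146] (position 0 is a terminus of the linear molecule — no cut)
  SqiII GACG/2: at [42, 53, 68, 80, 104, 113, 123, 139, 150] ⇒ [44, 55, 70, 82, 106, 115, 125, 141, 152]

All cut coordinates (distinct, sorted): [4, 9, 15, 22, 29, 35, 44, 55, 70, 74, 82, 87, 106, 115, 125, 136, 141, 146, 152]

Fragment lengths:
  [0,4): 4 bp
  [4,9): 5 bp
  [9,15): 6 bp
  [15,22): 7 bp
  [22,29): 7 bp
  [29,35): 6 bp
  [35,44): 9 bp
  [44,55): 11 bp
  [55,70): 15 bp
  [70,74): 4 bp
  [74,82): 8 bp
  [82,87): 5 bp
  [87,106): 19 bp
  [106,115): 9 bp
  [115,125): 10 bp
  [125,136): 11 bp
  [136,141): 5 bp
  [141,146): 5 bp
  [146,152): 6 bp
  [152,157): 5 bp

[4,4,5,5,5,5,5,6,6,6,7,7,8,9,9,10,11,11,15,19]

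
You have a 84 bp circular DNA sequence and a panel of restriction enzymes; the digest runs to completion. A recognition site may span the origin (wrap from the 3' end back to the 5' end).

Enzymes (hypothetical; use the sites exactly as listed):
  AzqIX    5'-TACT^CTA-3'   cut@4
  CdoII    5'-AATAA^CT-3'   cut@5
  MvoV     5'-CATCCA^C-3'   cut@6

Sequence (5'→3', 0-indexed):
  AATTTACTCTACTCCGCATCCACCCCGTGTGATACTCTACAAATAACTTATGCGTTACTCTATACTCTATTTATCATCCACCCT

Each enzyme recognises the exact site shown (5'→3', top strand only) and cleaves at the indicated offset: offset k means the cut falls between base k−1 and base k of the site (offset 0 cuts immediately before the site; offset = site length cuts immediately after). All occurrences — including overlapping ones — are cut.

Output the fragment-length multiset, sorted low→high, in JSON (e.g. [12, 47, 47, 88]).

[7,10,12,13,14,14,14]

Per-enzyme occurrences:
  AzqIX (TACTCTA, off=4): starts [4, 32, 55, 62] → cuts [8, 36, 59, 66]
  CdoII (AATAACT, off=5): starts [41] → cuts [46]
  MvoV (CATCCAC, off=6): starts [16, 74] → cuts [22, 80]

Pooled cuts: [8, 22, 36, 46, 59, 66, 80]

Fragments:
  8→22: 14 bp
  22→36: 14 bp
  36→46: 10 bp
  46→59: 13 bp
  59→66: 7 bp
  66→80: 14 bp
  80→8 (wrap): 84-80+8 = 12 bp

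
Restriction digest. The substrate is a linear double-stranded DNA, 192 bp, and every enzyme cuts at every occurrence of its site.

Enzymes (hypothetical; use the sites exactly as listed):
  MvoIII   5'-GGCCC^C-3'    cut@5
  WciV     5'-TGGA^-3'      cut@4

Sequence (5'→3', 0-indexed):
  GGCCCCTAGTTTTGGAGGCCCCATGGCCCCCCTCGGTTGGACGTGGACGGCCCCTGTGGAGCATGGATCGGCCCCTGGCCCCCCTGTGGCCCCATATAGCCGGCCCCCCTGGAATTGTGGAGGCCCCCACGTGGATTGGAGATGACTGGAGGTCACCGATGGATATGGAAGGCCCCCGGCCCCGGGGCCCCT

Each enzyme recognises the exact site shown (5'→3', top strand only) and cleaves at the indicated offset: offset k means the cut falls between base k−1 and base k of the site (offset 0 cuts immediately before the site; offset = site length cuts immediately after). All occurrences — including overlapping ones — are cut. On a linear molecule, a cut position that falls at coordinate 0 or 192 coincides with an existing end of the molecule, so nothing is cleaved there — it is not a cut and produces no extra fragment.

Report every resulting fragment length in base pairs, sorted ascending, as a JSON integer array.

[2,5,5,5,5,6,6,6,6,7,7,7,7,7,7,8,8,8,9,10,11,11,12,13,14]

Site scan:
  MvoIII GGCCCC/5: at [0, 16, 24, 48, 69, 76, 87, 101, 121, 170, 177, 185] ⇒ [5, 21, 29, 53, 74, 81, 92, 106, 126, 175, 182, 190]
  WciV TGGA/4: at [12, 37, 43, 56, 63, 109, 117, 131, 136, 146, 159, 165] ⇒ [16, 41, 47, 60, 67, 113, 121, 135, 140, 150, 163, 169]

All cut coordinates (distinct, sorted): [5, 16, 21, 29, 41, 47, 53, 60, 67, 74, 81, 92, 106, 113, 121, 126, 135, 140, 150, 163, 169, 175, 182, 190]

Fragment lengths:
  [0,5): 5 bp
  [5,16): 11 bp
  [16,21): 5 bp
  [21,29): 8 bp
  [29,41): 12 bp
  [41,47): 6 bp
  [47,53): 6 bp
  [53,60): 7 bp
  [60,67): 7 bp
  [67,74): 7 bp
  [74,81): 7 bp
  [81,92): 11 bp
  [92,106): 14 bp
  [106,113): 7 bp
  [113,121): 8 bp
  [121,126): 5 bp
  [126,135): 9 bp
  [135,140): 5 bp
  [140,150): 10 bp
  [150,163): 13 bp
  [163,169): 6 bp
  [169,175): 6 bp
  [175,182): 7 bp
  [182,190): 8 bp
  [190,192): 2 bp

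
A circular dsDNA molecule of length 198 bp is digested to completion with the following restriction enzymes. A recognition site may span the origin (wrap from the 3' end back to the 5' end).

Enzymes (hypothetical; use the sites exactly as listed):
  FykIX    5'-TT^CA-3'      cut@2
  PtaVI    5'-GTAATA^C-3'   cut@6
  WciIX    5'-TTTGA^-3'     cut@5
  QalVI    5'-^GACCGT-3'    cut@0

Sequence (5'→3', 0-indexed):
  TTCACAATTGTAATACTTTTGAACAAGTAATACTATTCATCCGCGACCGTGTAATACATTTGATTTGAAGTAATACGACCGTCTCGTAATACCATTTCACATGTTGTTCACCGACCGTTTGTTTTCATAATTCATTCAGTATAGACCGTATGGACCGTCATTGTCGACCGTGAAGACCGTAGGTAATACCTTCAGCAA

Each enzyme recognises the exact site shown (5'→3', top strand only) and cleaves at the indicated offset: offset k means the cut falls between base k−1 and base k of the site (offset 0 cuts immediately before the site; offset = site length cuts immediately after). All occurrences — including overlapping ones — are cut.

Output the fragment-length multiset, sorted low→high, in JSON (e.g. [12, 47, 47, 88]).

Scan for sites:
  FykIX (TTCA, off=2): starts [0, 35, 95, 106, 123, 130, 134, 190] → cuts [2, 37, 97, 108, 125, 132, 136, 192]
  PtaVI (GTAATAC, off=6): starts [9, 26, 50, 69, 85, 182] → cuts [15, 32, 56, 75, 91, 188]
  WciIX (TTTGA, off=5): starts [17, 58, 63] → cuts [22, 63, 68]
  QalVI (GACCGT, off=0): starts [44, 76, 112, 143, 152, 165, 174] → cuts [44, 76, 112, 143, 152, 165, 174]

Pooled cuts: [2, 15, 22, 32, 37, 44, 56, 63, 68, 75, 76, 91, 97, 108, 112, 125, 132, 136, 143, 152, 165, 174, 188, 192]

Fragments:
  2→15: 13 bp
  15→22: 7 bp
  22→32: 10 bp
  32→37: 5 bp
  37→44: 7 bp
  44→56: 12 bp
  56→63: 7 bp
  63→68: 5 bp
  68→75: 7 bp
  75→76: 1 bp
  76→91: 15 bp
  91→97: 6 bp
  97→108: 11 bp
  108→112: 4 bp
  112→125: 13 bp
  125→132: 7 bp
  132→136: 4 bp
  136→143: 7 bp
  143→152: 9 bp
  152→165: 13 bp
  165→174: 9 bp
  174→188: 14 bp
  188→192: 4 bp
  192→2 (wrap): 198-192+2 = 8 bp

[1,4,4,4,5,5,6,7,7,7,7,7,7,8,9,9,10,11,12,13,13,13,14,15]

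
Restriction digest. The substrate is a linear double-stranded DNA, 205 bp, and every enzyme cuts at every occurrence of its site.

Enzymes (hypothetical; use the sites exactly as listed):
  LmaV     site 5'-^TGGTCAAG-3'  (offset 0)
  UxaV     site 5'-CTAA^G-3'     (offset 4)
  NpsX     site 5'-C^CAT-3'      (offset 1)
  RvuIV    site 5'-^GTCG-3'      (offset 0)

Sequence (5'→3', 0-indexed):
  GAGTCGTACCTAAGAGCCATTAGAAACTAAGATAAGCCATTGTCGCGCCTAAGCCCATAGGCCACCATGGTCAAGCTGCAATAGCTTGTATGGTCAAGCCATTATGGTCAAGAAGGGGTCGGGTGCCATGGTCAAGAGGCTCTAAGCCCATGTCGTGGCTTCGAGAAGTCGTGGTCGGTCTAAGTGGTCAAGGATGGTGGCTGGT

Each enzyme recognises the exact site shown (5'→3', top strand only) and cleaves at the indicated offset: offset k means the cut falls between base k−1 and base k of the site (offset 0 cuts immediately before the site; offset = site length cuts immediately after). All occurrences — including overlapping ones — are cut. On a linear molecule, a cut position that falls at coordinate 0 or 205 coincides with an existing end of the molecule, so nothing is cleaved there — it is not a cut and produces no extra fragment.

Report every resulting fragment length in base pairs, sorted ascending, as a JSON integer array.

Site scan:
  LmaV (TGGTCAAG, off=0): starts [67, 90, 104, 128, 184] → cuts [67, 90, 104, 128, 184]
  UxaV (CTAAG, off=4): starts [9, 26, 48, 141, 179] → cuts [13, 30, 52, 145, 183]
  NpsX (CCAT, off=1): starts [16, 36, 54, 64, 98, 125, 147] → cuts [17, 37, 55, 65, 99, 126, 148]
  RvuIV (GTCG, off=0): starts [2, 41, 117, 151, 167, 173] → cuts [2, 41, 117, 151, 167, 173]

Pooled cuts: [2, 13, 17, 30, 37, 41, 52, 55, 65, 67, 90, 99, 104, 117, 126, 128, 145, 148, 151, 167, 173, 183, 184]

Fragments:
  [0,2): 2 bp
  [2,13): 11 bp
  [13,17): 4 bp
  [17,30): 13 bp
  [30,37): 7 bp
  [37,41): 4 bp
  [41,52): 11 bp
  [52,55): 3 bp
  [55,65): 10 bp
  [65,67): 2 bp
  [67,90): 23 bp
  [90,99): 9 bp
  [99,104): 5 bp
  [104,117): 13 bp
  [117,126): 9 bp
  [126,128): 2 bp
  [128,145): 17 bp
  [145,148): 3 bp
  [148,151): 3 bp
  [151,167): 16 bp
  [167,173): 6 bp
  [173,183): 10 bp
  [183,184): 1 bp
  [184,205): 21 bp

[1,2,2,2,3,3,3,4,4,5,6,7,9,9,10,10,11,11,13,13,16,17,21,23]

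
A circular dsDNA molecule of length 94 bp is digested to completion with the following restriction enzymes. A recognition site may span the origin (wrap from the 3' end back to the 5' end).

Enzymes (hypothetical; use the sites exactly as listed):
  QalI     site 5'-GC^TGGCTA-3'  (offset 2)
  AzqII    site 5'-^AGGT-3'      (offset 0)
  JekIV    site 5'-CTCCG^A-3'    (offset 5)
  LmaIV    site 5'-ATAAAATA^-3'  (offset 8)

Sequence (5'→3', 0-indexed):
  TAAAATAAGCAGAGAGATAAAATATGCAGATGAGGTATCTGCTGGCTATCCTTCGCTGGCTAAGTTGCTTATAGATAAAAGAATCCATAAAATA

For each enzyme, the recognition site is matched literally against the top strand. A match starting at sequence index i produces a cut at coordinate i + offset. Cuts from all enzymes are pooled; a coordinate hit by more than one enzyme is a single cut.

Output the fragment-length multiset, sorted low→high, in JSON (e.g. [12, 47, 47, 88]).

Per-enzyme occurrences:
  QalI GCTGGCTA/2: at [40, 54] ⇒ [42, 56]
  AzqII AGGT/0: at [32] ⇒ [32]
  JekIV (CTCCGA, off=5): no sites
  LmaIV ATAAAATA/8: at [16, 86, 93] ⇒ [0, 7, 24]

All cut coordinates (distinct, sorted): [0, 7, 24, 32, 42, 56]

Fragments:
  0→7: 7 bp
  7→24: 17 bp
  24→32: 8 bp
  32→42: 10 bp
  42→56: 14 bp
  56→0 (wrap): 94-56+0 = 38 bp

[7,8,10,14,17,38]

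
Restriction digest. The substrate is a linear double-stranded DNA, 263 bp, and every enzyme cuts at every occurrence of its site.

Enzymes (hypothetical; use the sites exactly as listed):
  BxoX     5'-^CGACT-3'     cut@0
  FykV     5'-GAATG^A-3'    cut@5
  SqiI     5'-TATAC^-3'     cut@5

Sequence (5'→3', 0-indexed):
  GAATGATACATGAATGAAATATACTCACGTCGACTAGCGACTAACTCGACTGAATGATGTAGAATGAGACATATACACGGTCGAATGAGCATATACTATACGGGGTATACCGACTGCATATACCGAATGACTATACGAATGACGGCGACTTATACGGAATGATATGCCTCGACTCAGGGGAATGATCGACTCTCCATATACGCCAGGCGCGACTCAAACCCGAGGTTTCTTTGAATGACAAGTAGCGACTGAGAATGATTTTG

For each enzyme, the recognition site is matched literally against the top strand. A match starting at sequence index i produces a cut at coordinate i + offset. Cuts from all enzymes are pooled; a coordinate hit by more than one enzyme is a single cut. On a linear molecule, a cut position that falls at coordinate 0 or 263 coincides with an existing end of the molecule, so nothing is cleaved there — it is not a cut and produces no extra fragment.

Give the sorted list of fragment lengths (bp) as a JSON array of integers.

[2,4,5,5,5,6,6,6,6,7,7,8,8,8,8,9,9,9,10,10,10,10,11,11,12,13,15,15,28]

Scan for sites:
  BxoX (CGACT, off=0): starts [30, 37, 46, 110, 145, 169, 186, 209, 245] → cuts [30, 37, 46, 110, 145, 169, 186, 209, 245]
  FykV (GAATGA, off=5): starts [0, 11, 51, 61, 82, 124, 136, 156, 179, 232, 252] → cuts [5, 16, 56, 66, 87, 129, 141, 161, 184, 237, 257]
  SqiI (TATAC, off=5): starts [19, 71, 91, 96, 105, 118, 131, 150, 196] → cuts [24, 76, 96, 101, 110, 123, 136, 155, 201]

Pooled cuts: [5, 16, 24, 30, 37, 46, 56, 66, 76, 87, 96, 101, 110, 123, 129, 136, 141, 145, 155, 161, 169, 184, 186, 201, 209, 237, 245, 257]

Fragment lengths:
  [0,5): 5 bp
  [5,16): 11 bp
  [16,24): 8 bp
  [24,30): 6 bp
  [30,37): 7 bp
  [37,46): 9 bp
  [46,56): 10 bp
  [56,66): 10 bp
  [66,76): 10 bp
  [76,87): 11 bp
  [87,96): 9 bp
  [96,101): 5 bp
  [101,110): 9 bp
  [110,123): 13 bp
  [123,129): 6 bp
  [129,136): 7 bp
  [136,141): 5 bp
  [141,145): 4 bp
  [145,155): 10 bp
  [155,161): 6 bp
  [161,169): 8 bp
  [169,184): 15 bp
  [184,186): 2 bp
  [186,201): 15 bp
  [201,209): 8 bp
  [209,237): 28 bp
  [237,245): 8 bp
  [245,257): 12 bp
  [257,263): 6 bp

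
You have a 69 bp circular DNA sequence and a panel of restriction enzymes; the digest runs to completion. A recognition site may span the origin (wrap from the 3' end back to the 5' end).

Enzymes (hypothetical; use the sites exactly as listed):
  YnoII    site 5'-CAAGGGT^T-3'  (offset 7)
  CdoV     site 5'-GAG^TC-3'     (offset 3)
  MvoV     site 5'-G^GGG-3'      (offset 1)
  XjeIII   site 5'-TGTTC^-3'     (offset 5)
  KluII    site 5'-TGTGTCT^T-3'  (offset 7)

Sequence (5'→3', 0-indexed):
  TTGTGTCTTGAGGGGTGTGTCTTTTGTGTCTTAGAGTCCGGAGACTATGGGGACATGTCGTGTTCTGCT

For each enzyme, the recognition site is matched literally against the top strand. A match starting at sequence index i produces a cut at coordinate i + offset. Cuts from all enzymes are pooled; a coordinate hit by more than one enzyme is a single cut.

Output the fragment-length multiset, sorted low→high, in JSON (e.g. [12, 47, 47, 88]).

[4,5,9,10,12,13,16]

Site scan:
  YnoII (CAAGGGTT, off=7): no sites
  CdoV GAGTC/3: at [33] ⇒ [36]
  MvoV GGGG/1: at [11, 48] ⇒ [12, 49]
  XjeIII TGTTC/5: at [60] ⇒ [65]
  KluII TGTGTCTT/7: at [1, 15, 24] ⇒ [8, 22, 31]

Pooled cuts: [8, 12, 22, 31, 36, 49, 65]

Fragments:
  8→12: 4 bp
  12→22: 10 bp
  22→31: 9 bp
  31→36: 5 bp
  36→49: 13 bp
  49→65: 16 bp
  65→8 (wrap): 69-65+8 = 12 bp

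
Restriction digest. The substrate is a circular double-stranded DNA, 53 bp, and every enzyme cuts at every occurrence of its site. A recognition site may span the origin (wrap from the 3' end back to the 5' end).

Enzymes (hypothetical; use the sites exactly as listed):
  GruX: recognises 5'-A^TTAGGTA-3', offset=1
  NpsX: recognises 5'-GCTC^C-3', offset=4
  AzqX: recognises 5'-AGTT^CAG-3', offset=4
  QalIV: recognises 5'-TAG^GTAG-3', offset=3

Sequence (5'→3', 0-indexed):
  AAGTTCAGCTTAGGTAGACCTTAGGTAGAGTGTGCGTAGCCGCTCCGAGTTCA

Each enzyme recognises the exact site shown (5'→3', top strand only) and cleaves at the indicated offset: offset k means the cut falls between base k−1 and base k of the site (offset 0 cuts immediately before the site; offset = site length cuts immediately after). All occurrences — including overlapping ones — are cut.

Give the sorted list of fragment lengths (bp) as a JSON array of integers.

[8,11,13,21]

Per-enzyme occurrences:
  GruX (ATTAGGTA, off=1): no sites
  NpsX GCTCC/4: at [41] ⇒ [45]
  AzqX AGTTCAG/4: at [1] ⇒ [5]
  QalIV TAGGTAG/3: at [10, 21] ⇒ [13, 24]

Pooled cuts: [5, 13, 24, 45]

Fragment lengths:
  5→13: 8 bp
  13→24: 11 bp
  24→45: 21 bp
  45→5 (wrap): 53-45+5 = 13 bp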